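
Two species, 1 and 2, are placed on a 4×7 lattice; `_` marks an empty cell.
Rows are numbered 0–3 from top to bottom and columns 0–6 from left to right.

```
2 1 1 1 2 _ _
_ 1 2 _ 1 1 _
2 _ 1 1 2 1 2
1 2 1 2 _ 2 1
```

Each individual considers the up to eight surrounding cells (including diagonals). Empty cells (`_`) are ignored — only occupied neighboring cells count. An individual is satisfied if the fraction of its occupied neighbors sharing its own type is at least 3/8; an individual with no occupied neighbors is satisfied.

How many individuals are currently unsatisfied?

Row 0: (0,0)2 0/2 unhappy · (0,1)1 2/4 ok · (0,2)1 3/4 ok · (0,3)1 2/4 ok · (0,4)2 0/3 unhappy
Row 1: (1,1)1 3/6 ok · (1,2)2 0/6 unhappy · (1,4)1 4/6 ok · (1,5)1 2/5 ok
Row 2: (2,0)2 1/3 unhappy · (2,2)1 3/6 ok · (2,3)1 3/6 ok · (2,4)2 2/6 unhappy · (2,5)1 3/6 ok · (2,6)2 1/4 unhappy
Row 3: (3,0)1 0/2 unhappy · (3,1)2 1/4 unhappy · (3,2)1 2/4 ok · (3,3)2 1/4 unhappy · (3,5)2 2/4 ok · (3,6)1 1/3 unhappy
Unsatisfied: (0,0), (0,4), (1,2), (2,0), (2,4), (2,6), (3,0), (3,1), (3,3), (3,6) — 10 in total.

10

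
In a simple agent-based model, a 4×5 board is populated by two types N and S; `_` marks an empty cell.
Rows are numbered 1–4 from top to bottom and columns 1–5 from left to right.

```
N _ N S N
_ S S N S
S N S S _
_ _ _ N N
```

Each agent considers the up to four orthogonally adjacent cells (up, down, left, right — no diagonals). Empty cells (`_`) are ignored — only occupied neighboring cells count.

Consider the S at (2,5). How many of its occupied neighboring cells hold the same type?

Occupied neighbors of (2,5): (1,5)=N, (2,4)=N.
Same type (S): 0 of 2.

0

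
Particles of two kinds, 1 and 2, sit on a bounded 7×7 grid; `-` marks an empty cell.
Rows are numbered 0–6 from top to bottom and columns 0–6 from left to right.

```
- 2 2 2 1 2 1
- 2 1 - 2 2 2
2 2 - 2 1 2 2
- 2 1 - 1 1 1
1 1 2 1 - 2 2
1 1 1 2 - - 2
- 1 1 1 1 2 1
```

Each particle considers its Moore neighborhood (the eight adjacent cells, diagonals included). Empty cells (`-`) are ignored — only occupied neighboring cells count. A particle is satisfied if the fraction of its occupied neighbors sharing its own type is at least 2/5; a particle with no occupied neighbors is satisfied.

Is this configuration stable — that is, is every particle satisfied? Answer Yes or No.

(0,1)2 2/3 ok
(0,2)2 3/4 ok
(0,3)2 2/4 ok
(0,4)1 0/4 unhappy
(0,5)2 3/5 ok
(0,6)1 0/3 unhappy
(1,1)2 4/5 ok
(1,2)1 0/6 unhappy
(1,4)2 5/7 ok
(1,5)2 5/8 ok
(1,6)2 4/5 ok
(2,0)2 3/3 ok
(2,1)2 3/5 ok
(2,3)2 1/5 unhappy
(2,4)1 2/6 unhappy
(2,5)2 4/8 ok
(2,6)2 3/5 ok
(3,1)2 3/6 ok
(3,2)1 2/6 unhappy
(3,4)1 3/6 ok
(3,5)1 3/7 ok
(3,6)1 1/5 unhappy
(4,0)1 3/4 ok
(4,1)1 5/7 ok
(4,2)2 2/7 unhappy
(4,3)1 3/5 ok
(4,5)2 2/5 ok
(4,6)2 2/4 ok
(5,0)1 4/4 ok
(5,1)1 6/7 ok
(5,2)1 6/8 ok
(5,3)2 1/6 unhappy
(5,6)2 3/4 ok
(6,1)1 4/4 ok
(6,2)1 4/5 ok
(6,3)1 3/4 ok
(6,4)1 1/3 unhappy
(6,5)2 1/3 unhappy
(6,6)1 0/2 unhappy
For instance (0,4) has only 0/4 same-type neighbors, below 2/5.

No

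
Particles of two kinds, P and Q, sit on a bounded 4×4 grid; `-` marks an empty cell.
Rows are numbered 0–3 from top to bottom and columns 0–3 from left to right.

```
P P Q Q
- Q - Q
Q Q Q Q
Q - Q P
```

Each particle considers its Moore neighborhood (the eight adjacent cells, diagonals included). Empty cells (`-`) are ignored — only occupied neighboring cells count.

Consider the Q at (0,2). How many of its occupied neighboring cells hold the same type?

3

Occupied neighbors of (0,2): (0,1)=P, (0,3)=Q, (1,1)=Q, (1,3)=Q.
Same type (Q): 3 of 4.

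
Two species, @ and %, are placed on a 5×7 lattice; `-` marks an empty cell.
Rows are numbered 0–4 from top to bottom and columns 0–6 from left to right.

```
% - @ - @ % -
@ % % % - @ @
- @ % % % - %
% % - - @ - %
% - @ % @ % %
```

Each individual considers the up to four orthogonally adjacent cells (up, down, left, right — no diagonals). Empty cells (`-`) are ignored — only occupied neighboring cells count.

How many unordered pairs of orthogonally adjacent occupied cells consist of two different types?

Scan each occupied cell's neighbors to the right and below so each pair is counted once.
Row 0: %(0,0)–@(1,0)≠ @(0,2)–%(1,2)≠ @(0,4)–%(0,5)≠ %(0,5)–@(1,5)≠  → 4/4 unlike.
Row 1: @(1,0)–%(1,1)≠ %(1,1)–%(1,2)= %(1,1)–@(2,1)≠ %(1,2)–%(1,3)= %(1,2)–%(2,2)= %(1,3)–%(2,3)= @(1,5)–@(1,6)= @(1,6)–%(2,6)≠  → 3/8 unlike.
Row 2: @(2,1)–%(2,2)≠ @(2,1)–%(3,1)≠ %(2,2)–%(2,3)= %(2,3)–%(2,4)= %(2,4)–@(3,4)≠ %(2,6)–%(3,6)=  → 3/6 unlike.
Row 3: %(3,0)–%(3,1)= %(3,0)–%(4,0)= @(3,4)–@(4,4)= %(3,6)–%(4,6)=  → 0/4 unlike.
Row 4: @(4,2)–%(4,3)≠ %(4,3)–@(4,4)≠ @(4,4)–%(4,5)≠ %(4,5)–%(4,6)=  → 3/4 unlike.
Total adjacent occupied pairs: 26; unlike-type pairs: 13.

13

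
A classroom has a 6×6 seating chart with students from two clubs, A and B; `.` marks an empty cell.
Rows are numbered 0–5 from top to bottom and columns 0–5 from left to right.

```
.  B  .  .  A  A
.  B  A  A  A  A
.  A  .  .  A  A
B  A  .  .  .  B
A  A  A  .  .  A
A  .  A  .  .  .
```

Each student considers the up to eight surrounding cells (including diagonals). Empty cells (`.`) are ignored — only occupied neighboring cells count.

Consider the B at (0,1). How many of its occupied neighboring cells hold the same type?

Occupied neighbors of (0,1): (1,1)=B, (1,2)=A.
Same type (B): 1 of 2.

1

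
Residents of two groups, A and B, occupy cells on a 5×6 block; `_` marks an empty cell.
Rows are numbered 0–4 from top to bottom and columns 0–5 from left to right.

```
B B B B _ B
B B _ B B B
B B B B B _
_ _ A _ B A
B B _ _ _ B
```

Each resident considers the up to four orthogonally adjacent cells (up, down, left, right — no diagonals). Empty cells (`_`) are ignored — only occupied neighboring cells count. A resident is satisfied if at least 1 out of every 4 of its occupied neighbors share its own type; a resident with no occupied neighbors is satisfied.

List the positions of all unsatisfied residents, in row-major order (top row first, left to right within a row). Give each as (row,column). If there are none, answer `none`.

Row 0: (0,0)B 2/2 ✓ · (0,1)B 3/3 ✓ · (0,2)B 2/2 ✓ · (0,3)B 2/2 ✓ · (0,5)B 1/1 ✓
Row 1: (1,0)B 3/3 ✓ · (1,1)B 3/3 ✓ · (1,3)B 3/3 ✓ · (1,4)B 3/3 ✓ · (1,5)B 2/2 ✓
Row 2: (2,0)B 2/2 ✓ · (2,1)B 3/3 ✓ · (2,2)B 2/3 ✓ · (2,3)B 3/3 ✓ · (2,4)B 3/3 ✓
Row 3: (3,2)A 0/1 ✗ · (3,4)B 1/2 ✓ · (3,5)A 0/2 ✗
Row 4: (4,0)B 1/1 ✓ · (4,1)B 1/1 ✓ · (4,5)B 0/1 ✗

(3,2), (3,5), (4,5)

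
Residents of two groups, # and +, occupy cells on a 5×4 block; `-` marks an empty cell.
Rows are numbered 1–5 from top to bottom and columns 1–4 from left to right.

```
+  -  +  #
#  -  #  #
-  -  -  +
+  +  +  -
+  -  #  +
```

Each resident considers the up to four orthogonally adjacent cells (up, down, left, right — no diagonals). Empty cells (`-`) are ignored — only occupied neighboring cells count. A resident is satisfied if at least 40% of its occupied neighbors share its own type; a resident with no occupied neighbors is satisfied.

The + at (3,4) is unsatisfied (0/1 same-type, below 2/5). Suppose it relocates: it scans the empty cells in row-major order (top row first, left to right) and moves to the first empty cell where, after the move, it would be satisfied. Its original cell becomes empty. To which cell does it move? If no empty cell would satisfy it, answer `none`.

Vacating (3,4). Empty cells in order:
  (1,2): 2/2 same-type → satisfied — stop here.

(1,2)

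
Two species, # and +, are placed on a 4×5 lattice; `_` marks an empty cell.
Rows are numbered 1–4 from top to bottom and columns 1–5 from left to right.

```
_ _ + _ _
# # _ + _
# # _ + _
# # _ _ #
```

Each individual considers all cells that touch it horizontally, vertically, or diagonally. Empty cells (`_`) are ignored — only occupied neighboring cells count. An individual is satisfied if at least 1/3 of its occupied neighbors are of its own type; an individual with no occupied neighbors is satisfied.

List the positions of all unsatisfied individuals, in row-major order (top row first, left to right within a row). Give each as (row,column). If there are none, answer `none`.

(4,5)

(1,3)+ 1/2 satisfied
(2,1)# 3/3 satisfied
(2,2)# 3/4 satisfied
(2,4)+ 2/2 satisfied
(3,1)# 5/5 satisfied
(3,2)# 5/5 satisfied
(3,4)+ 1/2 satisfied
(4,1)# 3/3 satisfied
(4,2)# 3/3 satisfied
(4,5)# 0/1 not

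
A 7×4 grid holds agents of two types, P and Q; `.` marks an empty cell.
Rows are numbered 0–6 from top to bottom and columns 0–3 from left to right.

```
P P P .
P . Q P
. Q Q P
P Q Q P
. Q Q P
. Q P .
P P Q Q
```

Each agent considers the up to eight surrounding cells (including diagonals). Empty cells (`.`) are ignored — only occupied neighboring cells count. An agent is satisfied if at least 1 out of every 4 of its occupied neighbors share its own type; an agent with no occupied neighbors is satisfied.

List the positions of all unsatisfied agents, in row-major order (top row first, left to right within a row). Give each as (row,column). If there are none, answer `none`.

(3,0)

Row 0: (0,0)P 2/2 ok · (0,1)P 3/4 ok · (0,2)P 2/3 ok
Row 1: (1,0)P 2/3 ok · (1,2)Q 2/6 ok · (1,3)P 2/4 ok
Row 2: (2,1)Q 4/6 ok · (2,2)Q 4/7 ok · (2,3)P 2/5 ok
Row 3: (3,0)P 0/3 unhappy · (3,1)Q 5/6 ok · (3,2)Q 5/8 ok · (3,3)P 2/5 ok
Row 4: (4,1)Q 4/6 ok · (4,2)Q 4/7 ok · (4,3)P 2/4 ok
Row 5: (5,1)Q 3/6 ok · (5,2)P 2/7 ok
Row 6: (6,0)P 1/2 ok · (6,1)P 2/4 ok · (6,2)Q 2/4 ok · (6,3)Q 1/2 ok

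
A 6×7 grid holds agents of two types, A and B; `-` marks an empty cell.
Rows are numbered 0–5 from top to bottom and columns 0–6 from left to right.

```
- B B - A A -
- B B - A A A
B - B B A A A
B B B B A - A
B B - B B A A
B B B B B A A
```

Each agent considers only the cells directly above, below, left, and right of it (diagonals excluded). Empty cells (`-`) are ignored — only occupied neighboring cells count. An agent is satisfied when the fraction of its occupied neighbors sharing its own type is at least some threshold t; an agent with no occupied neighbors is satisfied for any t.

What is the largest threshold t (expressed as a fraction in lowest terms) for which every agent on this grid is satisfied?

1/3

(0,1)B 2/2
(0,2)B 2/2
(0,4)A 2/2
(0,5)A 2/2
(1,1)B 2/2
(1,2)B 3/3
(1,4)A 3/3
(1,5)A 4/4
(1,6)A 2/2
(2,0)B 1/1
(2,2)B 3/3
(2,3)B 2/3
(2,4)A 3/4
(2,5)A 3/3
(2,6)A 3/3
(3,0)B 3/3
(3,1)B 3/3
(3,2)B 3/3
(3,3)B 3/4
(3,4)A 1/3
(3,6)A 2/2
(4,0)B 3/3
(4,1)B 3/3
(4,3)B 3/3
(4,4)B 2/4
(4,5)A 2/3
(4,6)A 3/3
(5,0)B 2/2
(5,1)B 3/3
(5,2)B 2/2
(5,3)B 3/3
(5,4)B 2/3
(5,5)A 2/3
(5,6)A 2/2
The smallest same-type fraction is 1/3 at (3,4), which reduces to 1/3. Any threshold above that leaves this agent unsatisfied.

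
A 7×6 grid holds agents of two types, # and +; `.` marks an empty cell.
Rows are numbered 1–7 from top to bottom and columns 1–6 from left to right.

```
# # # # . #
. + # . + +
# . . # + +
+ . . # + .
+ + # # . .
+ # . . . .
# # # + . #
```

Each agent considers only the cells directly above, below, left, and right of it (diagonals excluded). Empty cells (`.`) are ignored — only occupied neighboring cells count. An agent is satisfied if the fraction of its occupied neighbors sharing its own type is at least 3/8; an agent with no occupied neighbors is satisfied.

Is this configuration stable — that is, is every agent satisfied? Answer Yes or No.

No

(1,1)# 1/1 ok
(1,2)# 2/3 ok
(1,3)# 3/3 ok
(1,4)# 1/1 ok
(1,6)# 0/1 unhappy
(2,2)+ 0/2 unhappy
(2,3)# 1/2 ok
(2,5)+ 2/2 ok
(2,6)+ 2/3 ok
(3,1)# 0/1 unhappy
(3,4)# 1/2 ok
(3,5)+ 3/4 ok
(3,6)+ 2/2 ok
(4,1)+ 1/2 ok
(4,4)# 2/3 ok
(4,5)+ 1/2 ok
(5,1)+ 3/3 ok
(5,2)+ 1/3 unhappy
(5,3)# 1/2 ok
(5,4)# 2/2 ok
(6,1)+ 1/3 unhappy
(6,2)# 1/3 unhappy
(7,1)# 1/2 ok
(7,2)# 3/3 ok
(7,3)# 1/2 ok
(7,4)+ 0/1 unhappy
(7,6)# 0/0 ok
For instance (1,6) has only 0/1 same-type neighbors, below 3/8.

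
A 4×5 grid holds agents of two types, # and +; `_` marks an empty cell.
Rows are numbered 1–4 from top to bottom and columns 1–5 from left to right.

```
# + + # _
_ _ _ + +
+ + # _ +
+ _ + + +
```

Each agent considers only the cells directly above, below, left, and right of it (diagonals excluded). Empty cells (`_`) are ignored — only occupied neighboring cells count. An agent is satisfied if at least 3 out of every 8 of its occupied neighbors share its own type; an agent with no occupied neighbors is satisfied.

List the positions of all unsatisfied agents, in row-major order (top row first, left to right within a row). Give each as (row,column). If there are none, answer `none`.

(1,1), (1,4), (3,3)

(1,1)# 0/1 not
(1,2)+ 1/2 satisfied
(1,3)+ 1/2 satisfied
(1,4)# 0/2 not
(2,4)+ 1/2 satisfied
(2,5)+ 2/2 satisfied
(3,1)+ 2/2 satisfied
(3,2)+ 1/2 satisfied
(3,3)# 0/2 not
(3,5)+ 2/2 satisfied
(4,1)+ 1/1 satisfied
(4,3)+ 1/2 satisfied
(4,4)+ 2/2 satisfied
(4,5)+ 2/2 satisfied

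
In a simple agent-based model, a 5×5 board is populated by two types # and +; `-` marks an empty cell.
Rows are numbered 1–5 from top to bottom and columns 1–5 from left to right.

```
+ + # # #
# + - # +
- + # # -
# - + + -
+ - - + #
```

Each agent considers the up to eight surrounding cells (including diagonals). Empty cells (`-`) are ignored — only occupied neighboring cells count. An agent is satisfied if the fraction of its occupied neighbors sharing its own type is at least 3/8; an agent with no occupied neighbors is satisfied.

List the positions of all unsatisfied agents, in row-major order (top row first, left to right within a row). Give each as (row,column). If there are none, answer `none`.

Row 1: (1,1)+ 2/3 ok · (1,2)+ 2/4 ok · (1,3)# 2/4 ok · (1,4)# 3/4 ok · (1,5)# 2/3 ok
Row 2: (2,1)# 0/4 unhappy · (2,2)+ 3/6 ok · (2,4)# 5/6 ok · (2,5)+ 0/4 unhappy
Row 3: (3,2)+ 2/5 ok · (3,3)# 2/6 unhappy · (3,4)# 2/5 ok
Row 4: (4,1)# 0/2 unhappy · (4,3)+ 3/5 ok · (4,4)+ 2/5 ok
Row 5: (5,1)+ 0/1 unhappy · (5,4)+ 2/3 ok · (5,5)# 0/2 unhappy

(2,1), (2,5), (3,3), (4,1), (5,1), (5,5)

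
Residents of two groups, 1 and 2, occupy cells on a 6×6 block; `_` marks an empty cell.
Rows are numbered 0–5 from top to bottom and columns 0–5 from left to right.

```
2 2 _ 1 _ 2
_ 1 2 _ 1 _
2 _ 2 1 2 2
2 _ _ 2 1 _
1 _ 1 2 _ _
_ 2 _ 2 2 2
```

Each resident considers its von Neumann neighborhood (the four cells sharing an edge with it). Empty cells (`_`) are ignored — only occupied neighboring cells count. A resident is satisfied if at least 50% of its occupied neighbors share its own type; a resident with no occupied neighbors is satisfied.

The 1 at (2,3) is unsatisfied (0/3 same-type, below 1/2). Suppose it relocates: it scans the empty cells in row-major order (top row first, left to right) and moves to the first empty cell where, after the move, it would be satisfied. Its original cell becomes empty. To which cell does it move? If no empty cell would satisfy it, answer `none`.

(0,4)

Vacating (2,3). Empty cells in order:
  (0,2): 1/3 same-type → still unsatisfied.
  (0,4): 2/3 same-type → satisfied — stop here.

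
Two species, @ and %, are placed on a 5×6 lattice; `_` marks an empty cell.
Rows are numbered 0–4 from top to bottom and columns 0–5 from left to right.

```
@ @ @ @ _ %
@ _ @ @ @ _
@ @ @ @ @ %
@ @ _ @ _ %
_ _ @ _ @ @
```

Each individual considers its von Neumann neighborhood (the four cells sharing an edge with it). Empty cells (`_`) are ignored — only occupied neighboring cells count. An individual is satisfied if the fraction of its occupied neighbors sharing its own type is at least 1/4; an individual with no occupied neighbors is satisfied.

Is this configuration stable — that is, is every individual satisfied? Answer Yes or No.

(0,0)@ 2/2 ok
(0,1)@ 2/2 ok
(0,2)@ 3/3 ok
(0,3)@ 2/2 ok
(0,5)% 0/0 ok
(1,0)@ 2/2 ok
(1,2)@ 3/3 ok
(1,3)@ 4/4 ok
(1,4)@ 2/2 ok
(2,0)@ 3/3 ok
(2,1)@ 3/3 ok
(2,2)@ 3/3 ok
(2,3)@ 4/4 ok
(2,4)@ 2/3 ok
(2,5)% 1/2 ok
(3,0)@ 2/2 ok
(3,1)@ 2/2 ok
(3,3)@ 1/1 ok
(3,5)% 1/2 ok
(4,2)@ 0/0 ok
(4,4)@ 1/1 ok
(4,5)@ 1/2 ok
All meet the threshold, so the configuration is stable.

Yes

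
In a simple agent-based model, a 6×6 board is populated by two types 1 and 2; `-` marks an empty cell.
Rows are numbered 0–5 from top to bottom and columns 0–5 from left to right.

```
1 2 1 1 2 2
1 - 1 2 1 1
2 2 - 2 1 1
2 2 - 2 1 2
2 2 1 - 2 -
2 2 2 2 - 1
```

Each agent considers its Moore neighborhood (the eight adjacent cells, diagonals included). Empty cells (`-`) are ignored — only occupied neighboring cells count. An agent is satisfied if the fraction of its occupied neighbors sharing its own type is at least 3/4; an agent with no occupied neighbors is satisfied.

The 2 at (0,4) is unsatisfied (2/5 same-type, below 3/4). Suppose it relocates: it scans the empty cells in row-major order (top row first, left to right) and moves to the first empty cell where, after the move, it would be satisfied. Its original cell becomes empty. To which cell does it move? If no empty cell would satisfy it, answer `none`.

Vacating (0,4). Empty cells in order:
  (1,1): 3/7 same-type → still unsatisfied.
  (2,2): 5/6 same-type → satisfied — stop here.

(2,2)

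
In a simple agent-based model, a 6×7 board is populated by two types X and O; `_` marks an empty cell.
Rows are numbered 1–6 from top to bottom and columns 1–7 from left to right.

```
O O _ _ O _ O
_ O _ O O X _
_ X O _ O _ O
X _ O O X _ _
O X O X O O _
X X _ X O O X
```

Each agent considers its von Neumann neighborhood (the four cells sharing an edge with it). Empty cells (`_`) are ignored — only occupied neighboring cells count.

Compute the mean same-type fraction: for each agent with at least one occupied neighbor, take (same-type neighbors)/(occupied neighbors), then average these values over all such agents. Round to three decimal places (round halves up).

0.513

(1,1)O 1/1
(1,2)O 2/2
(1,5)O 1/1
(1,7)O — no occupied neighbors
(2,2)O 1/2
(2,4)O 1/1
(2,5)O 3/4
(2,6)X 0/1
(3,2)X 0/2
(3,3)O 1/2
(3,5)O 1/2
(3,7)O — no occupied neighbors
(4,1)X 0/1
(4,3)O 3/3
(4,4)O 1/3
(4,5)X 0/3
(5,1)O 0/3
(5,2)X 1/3
(5,3)O 1/3
(5,4)X 1/4
(5,5)O 2/4
(5,6)O 2/2
(6,1)X 1/2
(6,2)X 2/2
(6,4)X 1/2
(6,5)O 2/3
(6,6)O 2/3
(6,7)X 0/1
Sum over 26 agents: 1/1 + 2/2 + 1/1 + 1/2 + 1/1 + 3/4 + 0/1 + 0/2 + 1/2 + 1/2 + 0/1 + 3/3 + 1/3 + 0/3 + 0/3 + 1/3 + 1/3 + 1/4 + 2/4 + 2/2 + 1/2 + 2/2 + 1/2 + 2/3 + 2/3 + 0/1 = 40/3; mean = 40/3 ÷ 26 = 20/39 = 0.512820… → 0.513.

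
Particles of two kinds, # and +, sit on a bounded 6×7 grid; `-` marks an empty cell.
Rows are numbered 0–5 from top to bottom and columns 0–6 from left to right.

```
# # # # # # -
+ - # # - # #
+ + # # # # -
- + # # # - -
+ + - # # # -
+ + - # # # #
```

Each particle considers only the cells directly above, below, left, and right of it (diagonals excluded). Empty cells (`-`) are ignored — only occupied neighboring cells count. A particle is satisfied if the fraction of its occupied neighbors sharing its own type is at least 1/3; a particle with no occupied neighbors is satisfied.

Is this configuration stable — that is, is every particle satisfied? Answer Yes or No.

Yes

Row 0: (0,0)# 1/2 ✓ · (0,1)# 2/2 ✓ · (0,2)# 3/3 ✓ · (0,3)# 3/3 ✓ · (0,4)# 2/2 ✓ · (0,5)# 2/2 ✓
Row 1: (1,0)+ 1/2 ✓ · (1,2)# 3/3 ✓ · (1,3)# 3/3 ✓ · (1,5)# 3/3 ✓ · (1,6)# 1/1 ✓
Row 2: (2,0)+ 2/2 ✓ · (2,1)+ 2/3 ✓ · (2,2)# 3/4 ✓ · (2,3)# 4/4 ✓ · (2,4)# 3/3 ✓ · (2,5)# 2/2 ✓
Row 3: (3,1)+ 2/3 ✓ · (3,2)# 2/3 ✓ · (3,3)# 4/4 ✓ · (3,4)# 3/3 ✓
Row 4: (4,0)+ 2/2 ✓ · (4,1)+ 3/3 ✓ · (4,3)# 3/3 ✓ · (4,4)# 4/4 ✓ · (4,5)# 2/2 ✓
Row 5: (5,0)+ 2/2 ✓ · (5,1)+ 2/2 ✓ · (5,3)# 2/2 ✓ · (5,4)# 3/3 ✓ · (5,5)# 3/3 ✓ · (5,6)# 1/1 ✓
All meet the threshold, so the configuration is stable.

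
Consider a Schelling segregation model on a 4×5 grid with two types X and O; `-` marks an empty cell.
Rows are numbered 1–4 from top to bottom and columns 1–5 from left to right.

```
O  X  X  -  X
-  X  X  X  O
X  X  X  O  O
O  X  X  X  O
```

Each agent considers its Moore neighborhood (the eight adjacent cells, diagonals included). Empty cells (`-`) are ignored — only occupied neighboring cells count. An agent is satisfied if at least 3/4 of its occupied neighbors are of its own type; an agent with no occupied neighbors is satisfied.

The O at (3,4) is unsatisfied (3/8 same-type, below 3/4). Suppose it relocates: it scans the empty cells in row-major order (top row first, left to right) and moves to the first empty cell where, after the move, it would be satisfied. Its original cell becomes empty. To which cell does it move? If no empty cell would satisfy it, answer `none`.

none

Vacating (3,4). Empty cells in order:
  (1,4): 1/5 same-type → still unsatisfied.
  (2,1): 1/5 same-type → still unsatisfied.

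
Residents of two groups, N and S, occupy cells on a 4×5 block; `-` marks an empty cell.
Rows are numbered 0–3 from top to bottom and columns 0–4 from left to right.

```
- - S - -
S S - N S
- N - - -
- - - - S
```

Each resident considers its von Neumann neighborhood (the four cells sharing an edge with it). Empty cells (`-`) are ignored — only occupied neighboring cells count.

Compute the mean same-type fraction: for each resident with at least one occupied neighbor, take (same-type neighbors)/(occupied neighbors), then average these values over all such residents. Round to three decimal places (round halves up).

0.300

Row 0: (0,2)S — no occupied neighbors
Row 1: (1,0)S 1/1 · (1,1)S 1/2 · (1,3)N 0/1 · (1,4)S 0/1
Row 2: (2,1)N 0/1
Row 3: (3,4)S — no occupied neighbors
Sum over 5 residents: 1/1 + 1/2 + 0/1 + 0/1 + 0/1 = 3/2; mean = 3/2 ÷ 5 = 3/10 = 0.3 → 0.300.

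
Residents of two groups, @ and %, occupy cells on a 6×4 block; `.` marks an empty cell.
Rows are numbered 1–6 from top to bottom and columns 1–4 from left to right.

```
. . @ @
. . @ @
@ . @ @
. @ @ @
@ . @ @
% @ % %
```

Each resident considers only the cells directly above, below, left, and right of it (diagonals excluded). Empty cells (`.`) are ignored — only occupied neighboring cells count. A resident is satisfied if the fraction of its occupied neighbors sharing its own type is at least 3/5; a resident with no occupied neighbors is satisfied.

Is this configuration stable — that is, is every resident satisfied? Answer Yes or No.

Row 1: (1,3)@ 2/2 ok · (1,4)@ 2/2 ok
Row 2: (2,3)@ 3/3 ok · (2,4)@ 3/3 ok
Row 3: (3,1)@ 0/0 ok · (3,3)@ 3/3 ok · (3,4)@ 3/3 ok
Row 4: (4,2)@ 1/1 ok · (4,3)@ 4/4 ok · (4,4)@ 3/3 ok
Row 5: (5,1)@ 0/1 unhappy · (5,3)@ 2/3 ok · (5,4)@ 2/3 ok
Row 6: (6,1)% 0/2 unhappy · (6,2)@ 0/2 unhappy · (6,3)% 1/3 unhappy · (6,4)% 1/2 unhappy
For instance (5,1) has only 0/1 same-type neighbors, below 3/5.

No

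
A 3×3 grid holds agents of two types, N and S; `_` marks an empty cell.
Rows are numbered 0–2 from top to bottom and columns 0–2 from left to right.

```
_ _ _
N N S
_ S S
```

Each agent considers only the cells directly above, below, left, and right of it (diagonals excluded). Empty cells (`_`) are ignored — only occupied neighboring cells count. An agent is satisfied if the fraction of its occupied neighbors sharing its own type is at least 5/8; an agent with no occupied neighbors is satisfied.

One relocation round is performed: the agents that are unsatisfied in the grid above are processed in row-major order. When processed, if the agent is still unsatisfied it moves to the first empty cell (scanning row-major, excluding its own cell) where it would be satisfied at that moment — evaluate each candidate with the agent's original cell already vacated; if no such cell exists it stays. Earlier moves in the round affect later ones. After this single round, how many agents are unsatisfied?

0

Initially unsatisfied (in order): (1,1), (1,2), (2,1).
  (1,1) → (0,0).
  (1,2): now satisfied by earlier moves; stays.
  (2,1): now satisfied by earlier moves; stays.
Resulting grid:
N _ _
N _ S
_ S S
All satisfied now.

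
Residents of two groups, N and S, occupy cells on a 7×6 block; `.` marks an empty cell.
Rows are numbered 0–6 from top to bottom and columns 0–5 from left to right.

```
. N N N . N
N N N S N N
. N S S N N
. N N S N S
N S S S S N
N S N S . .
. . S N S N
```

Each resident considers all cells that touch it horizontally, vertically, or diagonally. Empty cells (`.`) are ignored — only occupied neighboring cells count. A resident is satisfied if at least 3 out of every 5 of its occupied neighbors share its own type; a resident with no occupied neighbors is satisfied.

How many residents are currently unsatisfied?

19

Row 0: (0,1)N 4/4 satisfied · (0,2)N 4/5 satisfied · (0,3)N 3/4 satisfied · (0,5)N 2/2 satisfied
Row 1: (1,0)N 3/3 satisfied · (1,1)N 5/6 satisfied · (1,2)N 5/8 satisfied · (1,3)S 2/7 not · (1,4)N 5/7 satisfied · (1,5)N 4/4 satisfied
Row 2: (2,1)N 5/6 satisfied · (2,2)S 3/8 not · (2,3)S 3/8 not · (2,4)N 4/8 not · (2,5)N 4/5 satisfied
Row 3: (3,1)N 3/6 not · (3,2)N 2/8 not · (3,3)S 5/8 satisfied · (3,4)N 3/8 not · (3,5)S 1/5 not
Row 4: (4,0)N 2/4 not · (4,1)S 2/7 not · (4,2)S 5/8 satisfied · (4,3)S 4/7 not · (4,4)S 4/6 satisfied · (4,5)N 1/3 not
Row 5: (5,0)N 1/3 not · (5,1)S 3/6 not · (5,2)N 1/7 not · (5,3)S 5/7 satisfied
Row 6: (6,2)S 2/4 not · (6,3)N 1/4 not · (6,4)S 1/3 not · (6,5)N 0/1 not
Unsatisfied: (1,3), (2,2), (2,3), (2,4), (3,1), (3,2), (3,4), (3,5), (4,0), (4,1), (4,3), (4,5), (5,0), (5,1), (5,2), (6,2), (6,3), (6,4), (6,5) — 19 in total.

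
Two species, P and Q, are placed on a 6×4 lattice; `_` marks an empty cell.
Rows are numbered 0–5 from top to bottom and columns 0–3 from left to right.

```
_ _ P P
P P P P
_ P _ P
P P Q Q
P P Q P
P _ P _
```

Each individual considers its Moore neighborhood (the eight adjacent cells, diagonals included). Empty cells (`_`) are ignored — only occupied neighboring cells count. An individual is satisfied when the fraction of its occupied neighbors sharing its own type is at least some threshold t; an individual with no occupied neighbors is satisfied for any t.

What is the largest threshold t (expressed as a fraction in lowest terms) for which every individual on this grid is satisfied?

(0,2)P 4/4
(0,3)P 3/3
(1,0)P 2/2
(1,1)P 4/4
(1,2)P 6/6
(1,3)P 4/4
(2,1)P 5/6
(2,3)P 2/4
(3,0)P 4/4
(3,1)P 4/6
(3,2)Q 2/7
(3,3)Q 2/4
(4,0)P 4/4
(4,1)P 5/7
(4,2)Q 2/6
(4,3)P 1/4
(5,0)P 2/2
(5,2)P 2/3
The smallest same-type fraction is 1/4 at (4,3), which reduces to 1/4. Any threshold above that leaves this individual unsatisfied.

1/4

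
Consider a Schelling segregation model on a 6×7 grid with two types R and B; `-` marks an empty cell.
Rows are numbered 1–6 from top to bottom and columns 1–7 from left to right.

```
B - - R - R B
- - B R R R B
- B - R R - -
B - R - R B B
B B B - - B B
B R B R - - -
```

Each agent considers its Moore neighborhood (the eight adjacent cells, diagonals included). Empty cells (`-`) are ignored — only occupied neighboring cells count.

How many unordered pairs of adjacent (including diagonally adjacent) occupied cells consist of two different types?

Scan each occupied cell's neighbors to the right and below (and the two forward diagonals) so each pair is counted once.
From row 1: 4 unlike of 9 pairs (running 4/9).
From row 2: 3 unlike of 11 pairs (running 7/20).
From row 3: 2 unlike of 7 pairs (running 9/27).
From row 4: 4 unlike of 11 pairs (running 13/38).
From row 5: 4 unlike of 11 pairs (running 17/49).
From row 6: 3 unlike of 3 pairs (running 20/52).
Total adjacent occupied pairs: 52; unlike-type pairs: 20.

20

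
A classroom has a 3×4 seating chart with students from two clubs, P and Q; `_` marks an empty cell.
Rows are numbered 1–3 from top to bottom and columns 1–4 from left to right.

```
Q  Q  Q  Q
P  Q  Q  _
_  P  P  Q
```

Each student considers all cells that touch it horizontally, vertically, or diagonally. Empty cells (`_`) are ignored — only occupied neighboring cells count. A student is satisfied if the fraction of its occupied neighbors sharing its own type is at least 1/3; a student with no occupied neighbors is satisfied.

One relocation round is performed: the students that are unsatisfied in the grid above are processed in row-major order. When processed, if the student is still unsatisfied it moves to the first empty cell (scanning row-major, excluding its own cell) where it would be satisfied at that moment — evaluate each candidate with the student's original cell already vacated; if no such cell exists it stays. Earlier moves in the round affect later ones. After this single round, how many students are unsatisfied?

0

Initially unsatisfied (in order): (2,1), (3,3).
  (2,1) → (3,1).
  (3,3) → (2,1).
Resulting grid:
Q Q Q Q
P Q Q _
P P _ Q
All satisfied now.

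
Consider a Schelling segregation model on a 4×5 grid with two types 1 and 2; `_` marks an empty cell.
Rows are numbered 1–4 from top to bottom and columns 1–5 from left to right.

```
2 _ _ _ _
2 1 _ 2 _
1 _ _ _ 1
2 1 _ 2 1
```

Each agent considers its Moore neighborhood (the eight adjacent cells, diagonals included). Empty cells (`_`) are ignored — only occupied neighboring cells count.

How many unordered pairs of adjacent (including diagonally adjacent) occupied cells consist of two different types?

8

Scan each occupied cell's neighbors to the right and below (and the two forward diagonals) so each pair is counted once.
From row 1: 1 unlike of 2 pairs (running 1/2).
From row 2: 3 unlike of 4 pairs (running 4/6).
From row 3: 2 unlike of 4 pairs (running 6/10).
From row 4: 2 unlike of 2 pairs (running 8/12).
Total adjacent occupied pairs: 12; unlike-type pairs: 8.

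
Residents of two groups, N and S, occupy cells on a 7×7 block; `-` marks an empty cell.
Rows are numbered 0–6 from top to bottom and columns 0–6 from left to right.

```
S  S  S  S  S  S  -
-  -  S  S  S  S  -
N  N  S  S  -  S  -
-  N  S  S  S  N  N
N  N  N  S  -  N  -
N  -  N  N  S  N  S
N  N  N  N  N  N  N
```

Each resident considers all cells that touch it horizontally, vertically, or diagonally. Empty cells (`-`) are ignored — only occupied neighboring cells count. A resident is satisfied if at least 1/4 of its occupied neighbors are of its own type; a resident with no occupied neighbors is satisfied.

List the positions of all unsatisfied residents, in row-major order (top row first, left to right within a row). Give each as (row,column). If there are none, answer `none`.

Row 0: (0,0)S 1/1 ok · (0,1)S 3/3 ok · (0,2)S 4/4 ok · (0,3)S 5/5 ok · (0,4)S 5/5 ok · (0,5)S 3/3 ok
Row 1: (1,2)S 6/7 ok · (1,3)S 7/7 ok · (1,4)S 7/7 ok · (1,5)S 4/4 ok
Row 2: (2,0)N 2/2 ok · (2,1)N 2/5 ok · (2,2)S 5/7 ok · (2,3)S 7/7 ok · (2,5)S 3/5 ok
Row 3: (3,1)N 5/7 ok · (3,2)S 4/8 ok · (3,3)S 5/6 ok · (3,4)S 4/6 ok · (3,5)N 2/4 ok · (3,6)N 2/3 ok
Row 4: (4,0)N 3/3 ok · (4,1)N 5/6 ok · (4,2)N 4/7 ok · (4,3)S 4/7 ok · (4,5)N 3/6 ok
Row 5: (5,0)N 4/4 ok · (5,2)N 6/7 ok · (5,3)N 5/7 ok · (5,4)S 1/7 unhappy · (5,5)N 4/6 ok · (5,6)S 0/4 unhappy
Row 6: (6,0)N 2/2 ok · (6,1)N 4/4 ok · (6,2)N 4/4 ok · (6,3)N 4/5 ok · (6,4)N 4/5 ok · (6,5)N 3/5 ok · (6,6)N 2/3 ok

(5,4), (5,6)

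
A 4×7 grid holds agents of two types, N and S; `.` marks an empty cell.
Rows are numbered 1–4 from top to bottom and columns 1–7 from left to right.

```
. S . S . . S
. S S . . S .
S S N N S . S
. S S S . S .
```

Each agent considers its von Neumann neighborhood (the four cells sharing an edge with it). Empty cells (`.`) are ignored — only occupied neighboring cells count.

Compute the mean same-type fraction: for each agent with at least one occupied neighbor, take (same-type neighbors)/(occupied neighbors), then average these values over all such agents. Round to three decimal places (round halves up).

Row 1: (1,2)S 1/1 · (1,4)S — no occupied neighbors · (1,7)S — no occupied neighbors
Row 2: (2,2)S 3/3 · (2,3)S 1/2 · (2,6)S — no occupied neighbors
Row 3: (3,1)S 1/1 · (3,2)S 3/4 · (3,3)N 1/4 · (3,4)N 1/3 · (3,5)S 0/1 · (3,7)S — no occupied neighbors
Row 4: (4,2)S 2/2 · (4,3)S 2/3 · (4,4)S 1/2 · (4,6)S — no occupied neighbors
Sum over 11 agents: 1/1 + 3/3 + 1/2 + 1/1 + 3/4 + 1/4 + 1/3 + 0/1 + 2/2 + 2/3 + 1/2 = 7; mean = 7 ÷ 11 = 7/11 = 0.636363… → 0.636.

0.636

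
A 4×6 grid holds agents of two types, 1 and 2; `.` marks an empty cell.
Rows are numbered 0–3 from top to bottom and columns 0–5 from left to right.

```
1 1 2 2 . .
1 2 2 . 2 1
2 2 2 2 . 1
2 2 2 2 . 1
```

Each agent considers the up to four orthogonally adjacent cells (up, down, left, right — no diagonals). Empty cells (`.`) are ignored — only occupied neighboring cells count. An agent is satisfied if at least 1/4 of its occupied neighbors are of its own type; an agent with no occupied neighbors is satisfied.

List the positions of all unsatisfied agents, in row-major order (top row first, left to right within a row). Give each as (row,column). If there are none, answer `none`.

(1,4)

(0,0)1 2/2 satisfied
(0,1)1 1/3 satisfied
(0,2)2 2/3 satisfied
(0,3)2 1/1 satisfied
(1,0)1 1/3 satisfied
(1,1)2 2/4 satisfied
(1,2)2 3/3 satisfied
(1,4)2 0/1 not
(1,5)1 1/2 satisfied
(2,0)2 2/3 satisfied
(2,1)2 4/4 satisfied
(2,2)2 4/4 satisfied
(2,3)2 2/2 satisfied
(2,5)1 2/2 satisfied
(3,0)2 2/2 satisfied
(3,1)2 3/3 satisfied
(3,2)2 3/3 satisfied
(3,3)2 2/2 satisfied
(3,5)1 1/1 satisfied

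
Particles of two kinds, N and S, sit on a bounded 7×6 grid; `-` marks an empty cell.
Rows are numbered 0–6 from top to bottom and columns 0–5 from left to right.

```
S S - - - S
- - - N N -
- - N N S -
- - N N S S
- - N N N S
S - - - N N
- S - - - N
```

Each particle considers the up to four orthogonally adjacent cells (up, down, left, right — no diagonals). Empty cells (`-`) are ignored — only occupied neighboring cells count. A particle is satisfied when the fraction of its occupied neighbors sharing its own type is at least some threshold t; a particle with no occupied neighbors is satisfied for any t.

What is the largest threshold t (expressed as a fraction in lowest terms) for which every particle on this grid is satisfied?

Row 0: (0,0)S 1/1 · (0,1)S 1/1 · (0,5)S — no occupied neighbors
Row 1: (1,3)N 2/2 · (1,4)N 1/2
Row 2: (2,2)N 2/2 · (2,3)N 3/4 · (2,4)S 1/3
Row 3: (3,2)N 3/3 · (3,3)N 3/4 · (3,4)S 2/4 · (3,5)S 2/2
Row 4: (4,2)N 2/2 · (4,3)N 3/3 · (4,4)N 2/4 · (4,5)S 1/3
Row 5: (5,0)S — no occupied neighbors · (5,4)N 2/2 · (5,5)N 2/3
Row 6: (6,1)S — no occupied neighbors · (6,5)N 1/1
The smallest same-type fraction is 1/3 at (2,4), which reduces to 1/3. Any threshold above that leaves this particle unsatisfied.

1/3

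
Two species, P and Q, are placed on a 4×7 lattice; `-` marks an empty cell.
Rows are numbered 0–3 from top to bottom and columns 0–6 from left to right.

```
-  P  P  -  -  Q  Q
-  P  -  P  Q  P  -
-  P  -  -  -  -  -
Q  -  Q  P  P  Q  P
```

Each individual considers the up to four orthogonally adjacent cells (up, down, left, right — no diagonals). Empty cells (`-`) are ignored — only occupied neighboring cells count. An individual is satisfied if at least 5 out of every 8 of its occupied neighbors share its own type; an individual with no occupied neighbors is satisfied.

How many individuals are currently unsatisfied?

9

Row 0: (0,1)P 2/2 ok · (0,2)P 1/1 ok · (0,5)Q 1/2 unhappy · (0,6)Q 1/1 ok
Row 1: (1,1)P 2/2 ok · (1,3)P 0/1 unhappy · (1,4)Q 0/2 unhappy · (1,5)P 0/2 unhappy
Row 2: (2,1)P 1/1 ok
Row 3: (3,0)Q 0/0 ok · (3,2)Q 0/1 unhappy · (3,3)P 1/2 unhappy · (3,4)P 1/2 unhappy · (3,5)Q 0/2 unhappy · (3,6)P 0/1 unhappy
Unsatisfied: (0,5), (1,3), (1,4), (1,5), (3,2), (3,3), (3,4), (3,5), (3,6) — 9 in total.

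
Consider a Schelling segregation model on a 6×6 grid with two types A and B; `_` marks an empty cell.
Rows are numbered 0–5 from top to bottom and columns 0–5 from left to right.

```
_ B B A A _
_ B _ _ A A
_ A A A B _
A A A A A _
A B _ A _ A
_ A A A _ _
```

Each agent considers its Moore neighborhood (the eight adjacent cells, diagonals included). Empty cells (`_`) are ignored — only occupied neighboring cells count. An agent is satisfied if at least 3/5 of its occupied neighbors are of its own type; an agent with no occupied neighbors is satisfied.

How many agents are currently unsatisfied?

(0,1)B 2/2 ✓
(0,2)B 2/3 ✓
(0,3)A 2/3 ✓
(0,4)A 3/3 ✓
(1,1)B 2/4 ✗
(1,4)A 4/5 ✓
(1,5)A 2/3 ✓
(2,1)A 4/5 ✓
(2,2)A 5/6 ✓
(2,3)A 5/6 ✓
(2,4)B 0/5 ✗
(3,0)A 3/4 ✓
(3,1)A 5/6 ✓
(3,2)A 6/7 ✓
(3,3)A 5/6 ✓
(3,4)A 4/5 ✓
(4,0)A 3/4 ✓
(4,1)B 0/6 ✗
(4,3)A 5/5 ✓
(4,5)A 1/1 ✓
(5,1)A 2/3 ✓
(5,2)A 3/4 ✓
(5,3)A 2/2 ✓
Unsatisfied: (1,1), (2,4), (4,1) — 3 in total.

3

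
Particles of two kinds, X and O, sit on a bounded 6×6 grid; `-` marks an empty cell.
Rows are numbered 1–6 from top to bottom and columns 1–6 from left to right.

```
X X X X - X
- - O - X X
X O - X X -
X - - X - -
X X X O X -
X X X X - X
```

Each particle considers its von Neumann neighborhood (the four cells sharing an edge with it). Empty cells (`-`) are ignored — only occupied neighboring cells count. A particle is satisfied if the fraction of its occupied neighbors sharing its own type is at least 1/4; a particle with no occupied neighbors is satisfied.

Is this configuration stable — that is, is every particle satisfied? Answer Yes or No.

Row 1: (1,1)X 1/1 ✓ · (1,2)X 2/2 ✓ · (1,3)X 2/3 ✓ · (1,4)X 1/1 ✓ · (1,6)X 1/1 ✓
Row 2: (2,3)O 0/1 ✗ · (2,5)X 2/2 ✓ · (2,6)X 2/2 ✓
Row 3: (3,1)X 1/2 ✓ · (3,2)O 0/1 ✗ · (3,4)X 2/2 ✓ · (3,5)X 2/2 ✓
Row 4: (4,1)X 2/2 ✓ · (4,4)X 1/2 ✓
Row 5: (5,1)X 3/3 ✓ · (5,2)X 3/3 ✓ · (5,3)X 2/3 ✓ · (5,4)O 0/4 ✗ · (5,5)X 0/1 ✗
Row 6: (6,1)X 2/2 ✓ · (6,2)X 3/3 ✓ · (6,3)X 3/3 ✓ · (6,4)X 1/2 ✓ · (6,6)X 0/0 ✓
For instance (2,3) has only 0/1 same-type neighbors, below 1/4.

No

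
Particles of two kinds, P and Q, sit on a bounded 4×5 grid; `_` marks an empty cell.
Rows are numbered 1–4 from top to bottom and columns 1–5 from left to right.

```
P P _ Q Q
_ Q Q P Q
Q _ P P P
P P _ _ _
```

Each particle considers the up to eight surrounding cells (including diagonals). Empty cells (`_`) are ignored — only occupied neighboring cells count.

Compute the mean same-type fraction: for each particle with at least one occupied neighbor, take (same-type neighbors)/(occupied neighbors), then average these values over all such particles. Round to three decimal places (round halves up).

0.513

Row 1: (1,1)P 1/2 · (1,2)P 1/3 · (1,4)Q 3/4 · (1,5)Q 2/3
Row 2: (2,2)Q 2/5 · (2,3)Q 2/6 · (2,4)P 3/7 · (2,5)Q 2/5
Row 3: (3,1)Q 1/3 · (3,3)P 3/5 · (3,4)P 3/5 · (3,5)P 2/3
Row 4: (4,1)P 1/2 · (4,2)P 2/3
Sum over 14 particles: 1/2 + 1/3 + 3/4 + 2/3 + 2/5 + 2/6 + 3/7 + 2/5 + 1/3 + 3/5 + 3/5 + 2/3 + 1/2 + 2/3 = 201/28; mean = 201/28 ÷ 14 = 201/392 = 0.512755… → 0.513.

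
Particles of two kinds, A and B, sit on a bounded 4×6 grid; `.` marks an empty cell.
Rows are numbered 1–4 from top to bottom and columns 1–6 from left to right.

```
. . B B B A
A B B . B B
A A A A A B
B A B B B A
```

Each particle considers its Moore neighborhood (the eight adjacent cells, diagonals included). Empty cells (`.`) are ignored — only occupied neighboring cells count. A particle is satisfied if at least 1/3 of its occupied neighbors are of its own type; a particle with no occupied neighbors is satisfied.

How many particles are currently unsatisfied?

5

Row 1: (1,3)B 3/3 ✓ · (1,4)B 4/4 ✓ · (1,5)B 3/4 ✓ · (1,6)A 0/3 ✗
Row 2: (2,1)A 2/3 ✓ · (2,2)B 2/6 ✓ · (2,3)B 3/6 ✓ · (2,5)B 4/7 ✓ · (2,6)B 3/5 ✓
Row 3: (3,1)A 3/5 ✓ · (3,2)A 4/8 ✓ · (3,3)A 3/7 ✓ · (3,4)A 2/7 ✗ · (3,5)A 2/7 ✗ · (3,6)B 3/5 ✓
Row 4: (4,1)B 0/3 ✗ · (4,2)A 3/5 ✓ · (4,3)B 1/5 ✗ · (4,4)B 2/5 ✓ · (4,5)B 2/5 ✓ · (4,6)A 1/3 ✓
Unsatisfied: (1,6), (3,4), (3,5), (4,1), (4,3) — 5 in total.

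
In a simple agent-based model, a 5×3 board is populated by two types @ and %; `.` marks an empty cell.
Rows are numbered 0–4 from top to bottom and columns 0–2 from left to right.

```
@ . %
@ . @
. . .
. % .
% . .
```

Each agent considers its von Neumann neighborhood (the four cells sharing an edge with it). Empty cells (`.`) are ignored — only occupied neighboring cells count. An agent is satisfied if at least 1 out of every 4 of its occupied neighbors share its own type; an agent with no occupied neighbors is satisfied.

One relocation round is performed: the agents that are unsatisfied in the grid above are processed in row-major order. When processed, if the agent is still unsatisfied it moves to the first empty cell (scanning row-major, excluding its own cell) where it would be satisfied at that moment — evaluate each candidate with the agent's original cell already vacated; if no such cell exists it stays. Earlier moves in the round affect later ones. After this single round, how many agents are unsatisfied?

0

Initially unsatisfied (in order): (0,2), (1,2).
  (0,2) → (2,1).
  (1,2): now satisfied by earlier moves; stays.
Resulting grid:
@ . .
@ . @
. % .
. % .
% . .
All satisfied now.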